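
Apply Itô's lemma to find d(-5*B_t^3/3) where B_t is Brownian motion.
d(-5*B_t^3/3) = (-5*B_t) dt + (-5*B_t^2) dB_t

Itô's formula for f(B_t) gives d f(B_t) = f'(B_t) dB_t + (1/2) f''(B_t) dt. Compute derivatives of f(x) = -5*x^3/3:
  f'(x)  = -5*x^2
  f''(x) = -10*x
Substitute x = B_t and multiply the f'' term by 1/2:
  drift     = (1/2) * (-10*x) evaluated at B_t = -5*B_t
  diffusion = (-5*x^2) evaluated at B_t = -5*B_t^2
Therefore d(-5*B_t^3/3) = (-5*B_t) dt + (-5*B_t^2) dB_t.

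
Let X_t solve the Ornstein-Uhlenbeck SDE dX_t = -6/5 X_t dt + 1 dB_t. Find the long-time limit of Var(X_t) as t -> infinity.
lim Var(X_t) = 5/12

The OU SDE dX = -theta X dt + sigma dB admits the integrating factor exp(theta t): d(exp(theta t) X_t) = sigma exp(theta t) dB_t. Integrating from 0 to t gives X_t = x_0 * exp(-theta t) + sigma * int_0^t exp(-theta (t-s)) dB_s for any initial x_0. The Itô integral has variance (by the Itô isometry) sigma^2 * int_0^t exp(-2 theta (t - s)) ds = sigma^2 * (1 - exp(-2 theta t)) / (2 theta), independent of x_0.
With theta = 6/5, sigma = 1:
  Var(X_t) = (1)^2 * (1 - exp(-2*6/5 t)) / (2 * 6/5) = 5/12 - 5*exp(-12*t/5)/12.
As t -> infinity, exp(-2*6/5 t) -> 0, so the stationary variance is sigma^2 / (2 theta) = 5/12.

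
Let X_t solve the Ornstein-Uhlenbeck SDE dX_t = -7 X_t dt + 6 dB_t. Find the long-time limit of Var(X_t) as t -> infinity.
lim Var(X_t) = 18/7

The OU SDE dX = -theta X dt + sigma dB admits the integrating factor exp(theta t): d(exp(theta t) X_t) = sigma exp(theta t) dB_t. Integrating from 0 to t gives X_t = x_0 * exp(-theta t) + sigma * int_0^t exp(-theta (t-s)) dB_s for any initial x_0. The Itô integral has variance (by the Itô isometry) sigma^2 * int_0^t exp(-2 theta (t - s)) ds = sigma^2 * (1 - exp(-2 theta t)) / (2 theta), independent of x_0.
With theta = 7, sigma = 6:
  Var(X_t) = (6)^2 * (1 - exp(-2*7 t)) / (2 * 7) = 18/7 - 18*exp(-14*t)/7.
As t -> infinity, exp(-2*7 t) -> 0, so the stationary variance is sigma^2 / (2 theta) = 18/7.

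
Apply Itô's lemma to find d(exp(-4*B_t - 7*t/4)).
d(exp(-4*B_t - 7*t/4)) = (25*exp(-4*B_t - 7*t/4)/4) dt + (-4*exp(-4*B_t - 7*t/4)) dB_t

Itô's formula for f(t, x): d f(t, B_t) = (f_t + (1/2) f_xx) dt + f_x dB_t. Compute partials of f(t, x) = exp(-7*t/4 - 4*x):
  f_t(t,x)  = -7*exp(-7*t/4 - 4*x)/4
  f_x(t,x)  = -4*exp(-7*t/4 - 4*x)
  f_xx(t,x) = 16*exp(-7*t/4 - 4*x)
Assemble drift = f_t + (1/2) f_xx = 25*exp(-7*t/4 - 4*x)/4 and diffusion = f_x = -4*exp(-7*t/4 - 4*x). Substituting x = B_t:
  d(exp(-4*B_t - 7*t/4)) = (25*exp(-4*B_t - 7*t/4)/4) dt + (-4*exp(-4*B_t - 7*t/4)) dB_t.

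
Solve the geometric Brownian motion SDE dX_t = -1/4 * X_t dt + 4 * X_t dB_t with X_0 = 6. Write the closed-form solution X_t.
X_t = 6 * exp((-33/4) * t + (4) * B_t)

For GBM dX = mu X dt + sigma X dB with X_0 = x_0, apply Itô to Y = log X: dY = (mu - sigma^2/2) dt + sigma dB, so Y_t = log(x_0) + (mu - sigma^2/2) t + sigma B_t and hence X_t = x_0 * exp((mu - sigma^2/2) t + sigma B_t).
With mu = -1/4, sigma = 4, x_0 = 6, this gives:
  X_t = 6 * exp((-33/4) * t + (4) * B_t).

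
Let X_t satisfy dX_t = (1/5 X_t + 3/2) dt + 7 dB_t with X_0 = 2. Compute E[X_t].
E[X_t] = 19*exp(t/5)/2 - 15/2

Taking expectations and using E[dB_t] = 0, the mean m(t) = E[X_t] satisfies the ODE m'(t) = a m(t) + b with m(0) = x_0. With a = 1/5, b = 3/2, x_0 = 2, the solution is
  m(t) = x_0 * exp(a t) + (b/a) * (exp(a t) - 1)
       = 2 * exp((1/5) t) + ((3/2)/(1/5)) * (exp((1/5) t) - 1)
       = 19*exp(t/5)/2 - 15/2.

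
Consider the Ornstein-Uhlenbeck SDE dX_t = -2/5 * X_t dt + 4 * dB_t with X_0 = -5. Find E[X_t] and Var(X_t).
E[X_t] = -5*exp(-2*t/5); Var(X_t) = 20 - 20*exp(-4*t/5)

The OU SDE dX = -theta X dt + sigma dB admits the integrating factor exp(theta t): d(exp(theta t) X_t) = sigma exp(theta t) dB_t. Integrating from 0 to t:
  X_t = x_0 * exp(-theta t) + sigma * int_0^t exp(-theta (t-s)) dB_s.
The Itô integral has mean 0 and (by the Itô isometry) variance sigma^2 * int_0^t exp(-2 theta (t - s)) ds = sigma^2 * (1 - exp(-2 theta t)) / (2 theta).
With theta = 2/5, sigma = 4, x_0 = -5:
  E[X_t] = -5 * exp(-2/5 t) = -5*exp(-2*t/5)
  Var(X_t) = (4)^2 * (1 - exp(-2*2/5 t)) / (2 * 2/5) = 20 - 20*exp(-4*t/5).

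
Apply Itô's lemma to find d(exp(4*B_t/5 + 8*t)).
d(exp(4*B_t/5 + 8*t)) = (208*exp(4*B_t/5 + 8*t)/25) dt + (4*exp(4*B_t/5 + 8*t)/5) dB_t

Itô's formula for f(t, x): d f(t, B_t) = (f_t + (1/2) f_xx) dt + f_x dB_t. Compute partials of f(t, x) = exp(8*t + 4*x/5):
  f_t(t,x)  = 8*exp(8*t + 4*x/5)
  f_x(t,x)  = 4*exp(8*t + 4*x/5)/5
  f_xx(t,x) = 16*exp(8*t + 4*x/5)/25
Assemble drift = f_t + (1/2) f_xx = 208*exp(8*t + 4*x/5)/25 and diffusion = f_x = 4*exp(8*t + 4*x/5)/5. Substituting x = B_t:
  d(exp(4*B_t/5 + 8*t)) = (208*exp(4*B_t/5 + 8*t)/25) dt + (4*exp(4*B_t/5 + 8*t)/5) dB_t.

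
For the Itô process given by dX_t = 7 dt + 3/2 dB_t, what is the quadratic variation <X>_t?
<X>_t = 9*t/4

For an Itô process dX_t = a(t) dt + b(t) dB_t, the quadratic variation is <X>_t = int_0^t b(s)^2 ds (the drift term does not contribute). Here b(s) = 3/2, so
  b(s)^2 = 9/4.
Integrating from 0 to t:
  <X>_t = int_0^t (9/4) ds = 9*t/4.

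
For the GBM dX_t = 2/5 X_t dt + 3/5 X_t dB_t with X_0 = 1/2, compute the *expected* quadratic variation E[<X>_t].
E[<X>_t] = 9*exp(29*t/25)/116 - 9/116

<X>_t = int_0^t ((3/5) * X_s)^2 ds. Taking expectation inside the integral: E[<X>_t] = (3/5)^2 * int_0^t E[X_s^2] ds. For GBM, E[X_s^2] = x_0^2 * exp((2 mu + sigma^2) s). Integrating:
  E[<X>_t] = (3/5)^2 * (1/2)^2 * (exp((2*(2/5) + (3/5)^2) t) - 1) / (2*(2/5) + (3/5)^2)
           = (3/5)^2 * (1/2)^2 * (exp((29/25) t) - 1) / (29/25) = 9*exp(29*t/25)/116 - 9/116.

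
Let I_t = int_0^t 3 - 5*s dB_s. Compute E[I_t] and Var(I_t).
E[I_t] = 0; Var(I_t) = t*(25*t^2 - 45*t + 27)/3

The Itô integral of a deterministic integrand f(s) has mean 0 because each increment f(s) * (B_{s+ds} - B_s) has mean 0. By the Itô isometry:
  Var( int_0^t f(s) dB_s ) = E[ (int_0^t f(s) dB_s)^2 ] = int_0^t f(s)^2 ds.
Here f(s) = 3 - 5*s, so f(s)^2 = (5*s - 3)^2. Integrate:
  int_0^t ((5*s - 3)^2) ds = t*(25*t^2 - 45*t + 27)/3.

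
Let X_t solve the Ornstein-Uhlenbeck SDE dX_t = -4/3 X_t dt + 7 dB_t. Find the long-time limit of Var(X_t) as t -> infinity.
lim Var(X_t) = 147/8

The OU SDE dX = -theta X dt + sigma dB admits the integrating factor exp(theta t): d(exp(theta t) X_t) = sigma exp(theta t) dB_t. Integrating from 0 to t gives X_t = x_0 * exp(-theta t) + sigma * int_0^t exp(-theta (t-s)) dB_s for any initial x_0. The Itô integral has variance (by the Itô isometry) sigma^2 * int_0^t exp(-2 theta (t - s)) ds = sigma^2 * (1 - exp(-2 theta t)) / (2 theta), independent of x_0.
With theta = 4/3, sigma = 7:
  Var(X_t) = (7)^2 * (1 - exp(-2*4/3 t)) / (2 * 4/3) = 147/8 - 147*exp(-8*t/3)/8.
As t -> infinity, exp(-2*4/3 t) -> 0, so the stationary variance is sigma^2 / (2 theta) = 147/8.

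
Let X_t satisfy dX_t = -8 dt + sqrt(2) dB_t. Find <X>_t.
<X>_t = 2*t

For an Itô process dX_t = a(t) dt + b(t) dB_t, the quadratic variation is <X>_t = int_0^t b(s)^2 ds (the drift term does not contribute). Here b(s) = sqrt(2), so
  b(s)^2 = 2.
Integrating from 0 to t:
  <X>_t = int_0^t (2) ds = 2*t.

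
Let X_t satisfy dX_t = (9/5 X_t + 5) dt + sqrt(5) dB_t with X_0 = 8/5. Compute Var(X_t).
Var(X_t) = 25*exp(18*t/5)/18 - 25/18

The variance V(t) = Var(X_t) satisfies V'(t) = 2 a V(t) + c^2 with V(0) = 0 (drift coefficient is linear in X, diffusion is constant). With a = 9/5, c = sqrt(5), the solution is
  V(t) = (c^2 / (2 a)) * (exp(2 a t) - 1)
       = (sqrt(5)^2 / (2*(9/5))) * (exp((18/5) t) - 1)
       = 25*exp(18*t/5)/18 - 25/18.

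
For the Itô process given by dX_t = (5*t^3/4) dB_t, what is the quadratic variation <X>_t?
<X>_t = 25*t^7/112

For an Itô process dX_t = a(t) dt + b(t) dB_t, the quadratic variation is <X>_t = int_0^t b(s)^2 ds (the drift term does not contribute). Here b(s) = 5*s^3/4, so
  b(s)^2 = 25*s^6/16.
Integrating from 0 to t:
  <X>_t = int_0^t (25*s^6/16) ds = 25*t^7/112.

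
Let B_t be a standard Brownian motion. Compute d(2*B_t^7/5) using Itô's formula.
d(2*B_t^7/5) = (42*B_t^5/5) dt + (14*B_t^6/5) dB_t

Itô's formula for f(B_t) gives d f(B_t) = f'(B_t) dB_t + (1/2) f''(B_t) dt. Compute derivatives of f(x) = 2*x^7/5:
  f'(x)  = 14*x^6/5
  f''(x) = 84*x^5/5
Substitute x = B_t and multiply the f'' term by 1/2:
  drift     = (1/2) * (84*x^5/5) evaluated at B_t = 42*B_t^5/5
  diffusion = (14*x^6/5) evaluated at B_t = 14*B_t^6/5
Therefore d(2*B_t^7/5) = (42*B_t^5/5) dt + (14*B_t^6/5) dB_t.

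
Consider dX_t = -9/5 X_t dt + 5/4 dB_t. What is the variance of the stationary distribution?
lim Var(X_t) = 125/288

The OU SDE dX = -theta X dt + sigma dB admits the integrating factor exp(theta t): d(exp(theta t) X_t) = sigma exp(theta t) dB_t. Integrating from 0 to t gives X_t = x_0 * exp(-theta t) + sigma * int_0^t exp(-theta (t-s)) dB_s for any initial x_0. The Itô integral has variance (by the Itô isometry) sigma^2 * int_0^t exp(-2 theta (t - s)) ds = sigma^2 * (1 - exp(-2 theta t)) / (2 theta), independent of x_0.
With theta = 9/5, sigma = 5/4:
  Var(X_t) = (5/4)^2 * (1 - exp(-2*9/5 t)) / (2 * 9/5) = 125/288 - 125*exp(-18*t/5)/288.
As t -> infinity, exp(-2*9/5 t) -> 0, so the stationary variance is sigma^2 / (2 theta) = 125/288.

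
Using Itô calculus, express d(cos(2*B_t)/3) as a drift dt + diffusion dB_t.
d(cos(2*B_t)/3) = (-2*cos(2*B_t)/3) dt + (-2*sin(2*B_t)/3) dB_t

Itô's formula for f(B_t) gives d f(B_t) = f'(B_t) dB_t + (1/2) f''(B_t) dt. Compute derivatives of f(x) = cos(2*x)/3:
  f'(x)  = -2*sin(2*x)/3
  f''(x) = -4*cos(2*x)/3
Substitute x = B_t and multiply the f'' term by 1/2:
  drift     = (1/2) * (-4*cos(2*x)/3) evaluated at B_t = -2*cos(2*B_t)/3
  diffusion = (-2*sin(2*x)/3) evaluated at B_t = -2*sin(2*B_t)/3
Therefore d(cos(2*B_t)/3) = (-2*cos(2*B_t)/3) dt + (-2*sin(2*B_t)/3) dB_t.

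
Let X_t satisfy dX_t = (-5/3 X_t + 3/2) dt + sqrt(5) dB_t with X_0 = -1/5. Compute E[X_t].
E[X_t] = 9/10 - 11*exp(-5*t/3)/10

Taking expectations and using E[dB_t] = 0, the mean m(t) = E[X_t] satisfies the ODE m'(t) = a m(t) + b with m(0) = x_0. With a = -5/3, b = 3/2, x_0 = -1/5, the solution is
  m(t) = x_0 * exp(a t) + (b/a) * (exp(a t) - 1)
       = (-1/5) * exp((-5/3) t) + ((3/2)/(-5/3)) * (exp((-5/3) t) - 1)
       = 9/10 - 11*exp(-5*t/3)/10.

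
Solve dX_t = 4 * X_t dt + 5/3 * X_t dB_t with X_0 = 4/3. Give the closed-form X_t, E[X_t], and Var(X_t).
X_t = 4/3 * exp((47/18) t + (5/3) B_t); E[X_t] = 4*exp(4*t)/3; Var(X_t) = 16*(exp(25*t/9) - 1)*exp(8*t)/9

For GBM dX = mu X dt + sigma X dB with X_0 = x_0, apply Itô to Y = log X: dY = (mu - sigma^2/2) dt + sigma dB, so Y_t = log(x_0) + (mu - sigma^2/2) t + sigma B_t and hence X_t = x_0 * exp((mu - sigma^2/2) t + sigma B_t).
With mu = 4, sigma = 5/3, x_0 = 4/3, this gives:
  X_t = 4/3 * exp((47/18) * t + (5/3) * B_t).
Since sigma*B_t ~ Normal(0, sigma^2 t), E[exp(sigma*B_t)] = exp(sigma^2 t / 2); so E[X_t] = x_0 * exp((mu - sigma^2/2) t) * exp(sigma^2 t / 2) = x_0 * exp(mu t) = 4*exp(4*t)/3.
Var(X_t) = E[X_t^2] - (E[X_t])^2 = x_0^2 * exp(2 mu t) * (exp(sigma^2 t) - 1) = 16*(exp(25*t/9) - 1)*exp(8*t)/9.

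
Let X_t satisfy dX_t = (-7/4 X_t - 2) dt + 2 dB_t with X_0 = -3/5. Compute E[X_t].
E[X_t] = -8/7 + 19*exp(-7*t/4)/35

Taking expectations and using E[dB_t] = 0, the mean m(t) = E[X_t] satisfies the ODE m'(t) = a m(t) + b with m(0) = x_0. With a = -7/4, b = -2, x_0 = -3/5, the solution is
  m(t) = x_0 * exp(a t) + (b/a) * (exp(a t) - 1)
       = (-3/5) * exp((-7/4) t) + ((-2)/(-7/4)) * (exp((-7/4) t) - 1)
       = -8/7 + 19*exp(-7*t/4)/35.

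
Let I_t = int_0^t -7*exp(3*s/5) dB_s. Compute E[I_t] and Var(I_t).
E[I_t] = 0; Var(I_t) = 245*exp(6*t/5)/6 - 245/6

The Itô integral of a deterministic integrand f(s) has mean 0 because each increment f(s) * (B_{s+ds} - B_s) has mean 0. By the Itô isometry:
  Var( int_0^t f(s) dB_s ) = E[ (int_0^t f(s) dB_s)^2 ] = int_0^t f(s)^2 ds.
Here f(s) = -7*exp(3*s/5), so f(s)^2 = 49*exp(6*s/5). Integrate:
  int_0^t (49*exp(6*s/5)) ds = 245*exp(6*t/5)/6 - 245/6.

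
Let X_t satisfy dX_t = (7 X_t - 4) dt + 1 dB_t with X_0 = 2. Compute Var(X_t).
Var(X_t) = exp(14*t)/14 - 1/14

The variance V(t) = Var(X_t) satisfies V'(t) = 2 a V(t) + c^2 with V(0) = 0 (drift coefficient is linear in X, diffusion is constant). With a = 7, c = 1, the solution is
  V(t) = (c^2 / (2 a)) * (exp(2 a t) - 1)
       = (1^2 / (2*7)) * (exp(14 t) - 1)
       = exp(14*t)/14 - 1/14.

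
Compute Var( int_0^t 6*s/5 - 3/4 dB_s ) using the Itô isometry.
Var = 3*t*(64*t^2 - 120*t + 75)/400

The Itô integral of a deterministic integrand f(s) has mean 0 because each increment f(s) * (B_{s+ds} - B_s) has mean 0. By the Itô isometry:
  Var( int_0^t f(s) dB_s ) = E[ (int_0^t f(s) dB_s)^2 ] = int_0^t f(s)^2 ds.
Here f(s) = 6*s/5 - 3/4, so f(s)^2 = 9*(8*s - 5)^2/400. Integrate:
  int_0^t (9*(8*s - 5)^2/400) ds = 3*t*(64*t^2 - 120*t + 75)/400.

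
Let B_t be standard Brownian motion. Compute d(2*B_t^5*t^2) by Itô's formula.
d(2*B_t^5*t^2) = (4*B_t^3*t*(B_t^2 + 5*t)) dt + (10*B_t^4*t^2) dB_t

Itô's formula for f(t, x): d f(t, B_t) = (f_t + (1/2) f_xx) dt + f_x dB_t. Compute partials of f(t, x) = 2*t^2*x^5:
  f_t(t,x)  = 4*t*x^5
  f_x(t,x)  = 10*t^2*x^4
  f_xx(t,x) = 40*t^2*x^3
Assemble drift = f_t + (1/2) f_xx = 4*t*x^3*(5*t + x^2) and diffusion = f_x = 10*t^2*x^4. Substituting x = B_t:
  d(2*B_t^5*t^2) = (4*B_t^3*t*(B_t^2 + 5*t)) dt + (10*B_t^4*t^2) dB_t.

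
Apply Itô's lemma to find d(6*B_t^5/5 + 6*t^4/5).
d(6*B_t^5/5 + 6*t^4/5) = (12*B_t^3 + 24*t^3/5) dt + (6*B_t^4) dB_t

Itô's formula for f(t, x): d f(t, B_t) = (f_t + (1/2) f_xx) dt + f_x dB_t. Compute partials of f(t, x) = 6*t^4/5 + 6*x^5/5:
  f_t(t,x)  = 24*t^3/5
  f_x(t,x)  = 6*x^4
  f_xx(t,x) = 24*x^3
Assemble drift = f_t + (1/2) f_xx = 24*t^3/5 + 12*x^3 and diffusion = f_x = 6*x^4. Substituting x = B_t:
  d(6*B_t^5/5 + 6*t^4/5) = (12*B_t^3 + 24*t^3/5) dt + (6*B_t^4) dB_t.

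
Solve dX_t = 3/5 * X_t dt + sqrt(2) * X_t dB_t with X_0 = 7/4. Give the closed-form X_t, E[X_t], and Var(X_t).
X_t = 7/4 * exp((-2/5) t + (sqrt(2)) B_t); E[X_t] = 7*exp(3*t/5)/4; Var(X_t) = 49*(exp(2*t) - 1)*exp(6*t/5)/16

For GBM dX = mu X dt + sigma X dB with X_0 = x_0, apply Itô to Y = log X: dY = (mu - sigma^2/2) dt + sigma dB, so Y_t = log(x_0) + (mu - sigma^2/2) t + sigma B_t and hence X_t = x_0 * exp((mu - sigma^2/2) t + sigma B_t).
With mu = 3/5, sigma = sqrt(2), x_0 = 7/4, this gives:
  X_t = 7/4 * exp((-2/5) * t + (sqrt(2)) * B_t).
Since sigma*B_t ~ Normal(0, sigma^2 t), E[exp(sigma*B_t)] = exp(sigma^2 t / 2); so E[X_t] = x_0 * exp((mu - sigma^2/2) t) * exp(sigma^2 t / 2) = x_0 * exp(mu t) = 7*exp(3*t/5)/4.
Var(X_t) = E[X_t^2] - (E[X_t])^2 = x_0^2 * exp(2 mu t) * (exp(sigma^2 t) - 1) = 49*(exp(2*t) - 1)*exp(6*t/5)/16.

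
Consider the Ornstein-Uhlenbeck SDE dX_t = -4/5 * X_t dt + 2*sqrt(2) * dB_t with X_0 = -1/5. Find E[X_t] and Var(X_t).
E[X_t] = -exp(-4*t/5)/5; Var(X_t) = 5 - 5*exp(-8*t/5)

The OU SDE dX = -theta X dt + sigma dB admits the integrating factor exp(theta t): d(exp(theta t) X_t) = sigma exp(theta t) dB_t. Integrating from 0 to t:
  X_t = x_0 * exp(-theta t) + sigma * int_0^t exp(-theta (t-s)) dB_s.
The Itô integral has mean 0 and (by the Itô isometry) variance sigma^2 * int_0^t exp(-2 theta (t - s)) ds = sigma^2 * (1 - exp(-2 theta t)) / (2 theta).
With theta = 4/5, sigma = 2*sqrt(2), x_0 = -1/5:
  E[X_t] = -1/5 * exp(-4/5 t) = -exp(-4*t/5)/5
  Var(X_t) = (2*sqrt(2))^2 * (1 - exp(-2*4/5 t)) / (2 * 4/5) = 5 - 5*exp(-8*t/5).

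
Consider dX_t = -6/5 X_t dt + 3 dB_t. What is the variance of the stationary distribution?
lim Var(X_t) = 15/4

The OU SDE dX = -theta X dt + sigma dB admits the integrating factor exp(theta t): d(exp(theta t) X_t) = sigma exp(theta t) dB_t. Integrating from 0 to t gives X_t = x_0 * exp(-theta t) + sigma * int_0^t exp(-theta (t-s)) dB_s for any initial x_0. The Itô integral has variance (by the Itô isometry) sigma^2 * int_0^t exp(-2 theta (t - s)) ds = sigma^2 * (1 - exp(-2 theta t)) / (2 theta), independent of x_0.
With theta = 6/5, sigma = 3:
  Var(X_t) = (3)^2 * (1 - exp(-2*6/5 t)) / (2 * 6/5) = 15/4 - 15*exp(-12*t/5)/4.
As t -> infinity, exp(-2*6/5 t) -> 0, so the stationary variance is sigma^2 / (2 theta) = 15/4.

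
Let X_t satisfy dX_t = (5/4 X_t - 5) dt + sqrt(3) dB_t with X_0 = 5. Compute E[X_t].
E[X_t] = exp(5*t/4) + 4

Taking expectations and using E[dB_t] = 0, the mean m(t) = E[X_t] satisfies the ODE m'(t) = a m(t) + b with m(0) = x_0. With a = 5/4, b = -5, x_0 = 5, the solution is
  m(t) = x_0 * exp(a t) + (b/a) * (exp(a t) - 1)
       = 5 * exp((5/4) t) + ((-5)/(5/4)) * (exp((5/4) t) - 1)
       = exp(5*t/4) + 4.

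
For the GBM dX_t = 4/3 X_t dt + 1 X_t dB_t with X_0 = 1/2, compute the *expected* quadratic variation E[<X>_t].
E[<X>_t] = 3*exp(11*t/3)/44 - 3/44

<X>_t = int_0^t (1 * X_s)^2 ds. Taking expectation inside the integral: E[<X>_t] = 1^2 * int_0^t E[X_s^2] ds. For GBM, E[X_s^2] = x_0^2 * exp((2 mu + sigma^2) s). Integrating:
  E[<X>_t] = 1^2 * (1/2)^2 * (exp((2*(4/3) + 1^2) t) - 1) / (2*(4/3) + 1^2)
           = 1^2 * (1/2)^2 * (exp((11/3) t) - 1) / (11/3) = 3*exp(11*t/3)/44 - 3/44.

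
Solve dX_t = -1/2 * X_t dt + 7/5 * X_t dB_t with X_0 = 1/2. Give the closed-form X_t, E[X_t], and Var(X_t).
X_t = 1/2 * exp((-37/25) t + (7/5) B_t); E[X_t] = exp(-t/2)/2; Var(X_t) = (exp(49*t/25) - 1)*exp(-t)/4

For GBM dX = mu X dt + sigma X dB with X_0 = x_0, apply Itô to Y = log X: dY = (mu - sigma^2/2) dt + sigma dB, so Y_t = log(x_0) + (mu - sigma^2/2) t + sigma B_t and hence X_t = x_0 * exp((mu - sigma^2/2) t + sigma B_t).
With mu = -1/2, sigma = 7/5, x_0 = 1/2, this gives:
  X_t = 1/2 * exp((-37/25) * t + (7/5) * B_t).
Since sigma*B_t ~ Normal(0, sigma^2 t), E[exp(sigma*B_t)] = exp(sigma^2 t / 2); so E[X_t] = x_0 * exp((mu - sigma^2/2) t) * exp(sigma^2 t / 2) = x_0 * exp(mu t) = exp(-t/2)/2.
Var(X_t) = E[X_t^2] - (E[X_t])^2 = x_0^2 * exp(2 mu t) * (exp(sigma^2 t) - 1) = (exp(49*t/25) - 1)*exp(-t)/4.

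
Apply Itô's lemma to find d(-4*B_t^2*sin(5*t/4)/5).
d(-4*B_t^2*sin(5*t/4)/5) = (-B_t^2*cos(5*t/4) - 4*sin(5*t/4)/5) dt + (-8*B_t*sin(5*t/4)/5) dB_t

Itô's formula for f(t, x): d f(t, B_t) = (f_t + (1/2) f_xx) dt + f_x dB_t. Compute partials of f(t, x) = -4*x^2*sin(5*t/4)/5:
  f_t(t,x)  = -x^2*cos(5*t/4)
  f_x(t,x)  = -8*x*sin(5*t/4)/5
  f_xx(t,x) = -8*sin(5*t/4)/5
Assemble drift = f_t + (1/2) f_xx = -x^2*cos(5*t/4) - 4*sin(5*t/4)/5 and diffusion = f_x = -8*x*sin(5*t/4)/5. Substituting x = B_t:
  d(-4*B_t^2*sin(5*t/4)/5) = (-B_t^2*cos(5*t/4) - 4*sin(5*t/4)/5) dt + (-8*B_t*sin(5*t/4)/5) dB_t.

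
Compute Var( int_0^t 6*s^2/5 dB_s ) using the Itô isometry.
Var = 36*t^5/125

The Itô integral of a deterministic integrand f(s) has mean 0 because each increment f(s) * (B_{s+ds} - B_s) has mean 0. By the Itô isometry:
  Var( int_0^t f(s) dB_s ) = E[ (int_0^t f(s) dB_s)^2 ] = int_0^t f(s)^2 ds.
Here f(s) = 6*s^2/5, so f(s)^2 = 36*s^4/25. Integrate:
  int_0^t (36*s^4/25) ds = 36*t^5/125.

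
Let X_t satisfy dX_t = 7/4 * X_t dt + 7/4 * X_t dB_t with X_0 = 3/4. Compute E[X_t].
E[X_t] = 3*exp(7*t/4)/4

For GBM dX = mu X dt + sigma X dB with X_0 = x_0, apply Itô to Y = log X: dY = (mu - sigma^2/2) dt + sigma dB, so Y_t = log(x_0) + (mu - sigma^2/2) t + sigma B_t and hence X_t = x_0 * exp((mu - sigma^2/2) t + sigma B_t).
With mu = 7/4, sigma = 7/4, x_0 = 3/4, this gives:
  X_t = 3/4 * exp((7/32) * t + (7/4) * B_t).
Since sigma*B_t ~ Normal(0, sigma^2 t), E[exp(sigma*B_t)] = exp(sigma^2 t / 2); so E[X_t] = x_0 * exp((mu - sigma^2/2) t) * exp(sigma^2 t / 2) = x_0 * exp(mu t) = 3*exp(7*t/4)/4.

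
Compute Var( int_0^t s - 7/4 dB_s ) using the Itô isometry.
Var = t*(16*t^2 - 84*t + 147)/48

The Itô integral of a deterministic integrand f(s) has mean 0 because each increment f(s) * (B_{s+ds} - B_s) has mean 0. By the Itô isometry:
  Var( int_0^t f(s) dB_s ) = E[ (int_0^t f(s) dB_s)^2 ] = int_0^t f(s)^2 ds.
Here f(s) = s - 7/4, so f(s)^2 = (4*s - 7)^2/16. Integrate:
  int_0^t ((4*s - 7)^2/16) ds = t*(16*t^2 - 84*t + 147)/48.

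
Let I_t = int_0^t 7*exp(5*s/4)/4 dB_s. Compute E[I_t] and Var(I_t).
E[I_t] = 0; Var(I_t) = 49*exp(5*t/2)/40 - 49/40

The Itô integral of a deterministic integrand f(s) has mean 0 because each increment f(s) * (B_{s+ds} - B_s) has mean 0. By the Itô isometry:
  Var( int_0^t f(s) dB_s ) = E[ (int_0^t f(s) dB_s)^2 ] = int_0^t f(s)^2 ds.
Here f(s) = 7*exp(5*s/4)/4, so f(s)^2 = 49*exp(5*s/2)/16. Integrate:
  int_0^t (49*exp(5*s/2)/16) ds = 49*exp(5*t/2)/40 - 49/40.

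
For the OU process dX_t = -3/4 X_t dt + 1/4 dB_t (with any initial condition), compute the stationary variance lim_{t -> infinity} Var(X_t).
lim Var(X_t) = 1/24

The OU SDE dX = -theta X dt + sigma dB admits the integrating factor exp(theta t): d(exp(theta t) X_t) = sigma exp(theta t) dB_t. Integrating from 0 to t gives X_t = x_0 * exp(-theta t) + sigma * int_0^t exp(-theta (t-s)) dB_s for any initial x_0. The Itô integral has variance (by the Itô isometry) sigma^2 * int_0^t exp(-2 theta (t - s)) ds = sigma^2 * (1 - exp(-2 theta t)) / (2 theta), independent of x_0.
With theta = 3/4, sigma = 1/4:
  Var(X_t) = (1/4)^2 * (1 - exp(-2*3/4 t)) / (2 * 3/4) = 1/24 - exp(-3*t/2)/24.
As t -> infinity, exp(-2*3/4 t) -> 0, so the stationary variance is sigma^2 / (2 theta) = 1/24.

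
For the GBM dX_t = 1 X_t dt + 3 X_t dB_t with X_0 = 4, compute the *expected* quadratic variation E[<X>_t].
E[<X>_t] = 144*exp(11*t)/11 - 144/11

<X>_t = int_0^t (3 * X_s)^2 ds. Taking expectation inside the integral: E[<X>_t] = 3^2 * int_0^t E[X_s^2] ds. For GBM, E[X_s^2] = x_0^2 * exp((2 mu + sigma^2) s). Integrating:
  E[<X>_t] = 3^2 * 4^2 * (exp((2*1 + 3^2) t) - 1) / (2*1 + 3^2)
           = 3^2 * 4^2 * (exp(11 t) - 1) / 11 = 144*exp(11*t)/11 - 144/11.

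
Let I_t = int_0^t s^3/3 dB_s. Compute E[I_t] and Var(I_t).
E[I_t] = 0; Var(I_t) = t^7/63

The Itô integral of a deterministic integrand f(s) has mean 0 because each increment f(s) * (B_{s+ds} - B_s) has mean 0. By the Itô isometry:
  Var( int_0^t f(s) dB_s ) = E[ (int_0^t f(s) dB_s)^2 ] = int_0^t f(s)^2 ds.
Here f(s) = s^3/3, so f(s)^2 = s^6/9. Integrate:
  int_0^t (s^6/9) ds = t^7/63.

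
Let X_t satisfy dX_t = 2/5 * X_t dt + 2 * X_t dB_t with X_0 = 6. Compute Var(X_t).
Var(X_t) = 36*(exp(4*t) - 1)*exp(4*t/5)

For GBM dX = mu X dt + sigma X dB with X_0 = x_0, apply Itô to Y = log X: dY = (mu - sigma^2/2) dt + sigma dB, so Y_t = log(x_0) + (mu - sigma^2/2) t + sigma B_t and hence X_t = x_0 * exp((mu - sigma^2/2) t + sigma B_t).
With mu = 2/5, sigma = 2, x_0 = 6, this gives:
  X_t = 6 * exp((-8/5) * t + (2) * B_t).
Since sigma*B_t ~ Normal(0, sigma^2 t), E[exp(sigma*B_t)] = exp(sigma^2 t / 2); so E[X_t] = x_0 * exp((mu - sigma^2/2) t) * exp(sigma^2 t / 2) = x_0 * exp(mu t) = 6*exp(2*t/5).
Var(X_t) = E[X_t^2] - (E[X_t])^2 = x_0^2 * exp(2 mu t) * (exp(sigma^2 t) - 1) = 36*(exp(4*t) - 1)*exp(4*t/5).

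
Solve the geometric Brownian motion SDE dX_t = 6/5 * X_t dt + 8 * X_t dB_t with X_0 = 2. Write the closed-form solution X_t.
X_t = 2 * exp((-154/5) * t + (8) * B_t)

For GBM dX = mu X dt + sigma X dB with X_0 = x_0, apply Itô to Y = log X: dY = (mu - sigma^2/2) dt + sigma dB, so Y_t = log(x_0) + (mu - sigma^2/2) t + sigma B_t and hence X_t = x_0 * exp((mu - sigma^2/2) t + sigma B_t).
With mu = 6/5, sigma = 8, x_0 = 2, this gives:
  X_t = 2 * exp((-154/5) * t + (8) * B_t).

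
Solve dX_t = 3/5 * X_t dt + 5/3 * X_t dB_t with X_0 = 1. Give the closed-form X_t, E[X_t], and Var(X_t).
X_t = 1 * exp((-71/90) t + (5/3) B_t); E[X_t] = exp(3*t/5); Var(X_t) = exp(179*t/45) - exp(6*t/5)

For GBM dX = mu X dt + sigma X dB with X_0 = x_0, apply Itô to Y = log X: dY = (mu - sigma^2/2) dt + sigma dB, so Y_t = log(x_0) + (mu - sigma^2/2) t + sigma B_t and hence X_t = x_0 * exp((mu - sigma^2/2) t + sigma B_t).
With mu = 3/5, sigma = 5/3, x_0 = 1, this gives:
  X_t = 1 * exp((-71/90) * t + (5/3) * B_t).
Since sigma*B_t ~ Normal(0, sigma^2 t), E[exp(sigma*B_t)] = exp(sigma^2 t / 2); so E[X_t] = x_0 * exp((mu - sigma^2/2) t) * exp(sigma^2 t / 2) = x_0 * exp(mu t) = exp(3*t/5).
Var(X_t) = E[X_t^2] - (E[X_t])^2 = x_0^2 * exp(2 mu t) * (exp(sigma^2 t) - 1) = exp(179*t/45) - exp(6*t/5).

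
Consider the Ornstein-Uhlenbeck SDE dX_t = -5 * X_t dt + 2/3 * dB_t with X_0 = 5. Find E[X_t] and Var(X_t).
E[X_t] = 5*exp(-5*t); Var(X_t) = 2/45 - 2*exp(-10*t)/45

The OU SDE dX = -theta X dt + sigma dB admits the integrating factor exp(theta t): d(exp(theta t) X_t) = sigma exp(theta t) dB_t. Integrating from 0 to t:
  X_t = x_0 * exp(-theta t) + sigma * int_0^t exp(-theta (t-s)) dB_s.
The Itô integral has mean 0 and (by the Itô isometry) variance sigma^2 * int_0^t exp(-2 theta (t - s)) ds = sigma^2 * (1 - exp(-2 theta t)) / (2 theta).
With theta = 5, sigma = 2/3, x_0 = 5:
  E[X_t] = 5 * exp(-5 t) = 5*exp(-5*t)
  Var(X_t) = (2/3)^2 * (1 - exp(-2*5 t)) / (2 * 5) = 2/45 - 2*exp(-10*t)/45.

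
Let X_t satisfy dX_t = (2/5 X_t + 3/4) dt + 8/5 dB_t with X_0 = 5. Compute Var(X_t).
Var(X_t) = 16*exp(4*t/5)/5 - 16/5

The variance V(t) = Var(X_t) satisfies V'(t) = 2 a V(t) + c^2 with V(0) = 0 (drift coefficient is linear in X, diffusion is constant). With a = 2/5, c = 8/5, the solution is
  V(t) = (c^2 / (2 a)) * (exp(2 a t) - 1)
       = ((8/5)^2 / (2*(2/5))) * (exp((4/5) t) - 1)
       = 16*exp(4*t/5)/5 - 16/5.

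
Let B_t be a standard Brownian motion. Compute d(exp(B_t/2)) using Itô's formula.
d(exp(B_t/2)) = (exp(B_t/2)/8) dt + (exp(B_t/2)/2) dB_t

Itô's formula for f(B_t) gives d f(B_t) = f'(B_t) dB_t + (1/2) f''(B_t) dt. Compute derivatives of f(x) = exp(x/2):
  f'(x)  = exp(x/2)/2
  f''(x) = exp(x/2)/4
Substitute x = B_t and multiply the f'' term by 1/2:
  drift     = (1/2) * (exp(x/2)/4) evaluated at B_t = exp(B_t/2)/8
  diffusion = (exp(x/2)/2) evaluated at B_t = exp(B_t/2)/2
Therefore d(exp(B_t/2)) = (exp(B_t/2)/8) dt + (exp(B_t/2)/2) dB_t.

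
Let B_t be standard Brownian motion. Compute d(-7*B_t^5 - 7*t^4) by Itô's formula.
d(-7*B_t^5 - 7*t^4) = (-70*B_t^3 - 28*t^3) dt + (-35*B_t^4) dB_t

Itô's formula for f(t, x): d f(t, B_t) = (f_t + (1/2) f_xx) dt + f_x dB_t. Compute partials of f(t, x) = -7*t^4 - 7*x^5:
  f_t(t,x)  = -28*t^3
  f_x(t,x)  = -35*x^4
  f_xx(t,x) = -140*x^3
Assemble drift = f_t + (1/2) f_xx = -28*t^3 - 70*x^3 and diffusion = f_x = -35*x^4. Substituting x = B_t:
  d(-7*B_t^5 - 7*t^4) = (-70*B_t^3 - 28*t^3) dt + (-35*B_t^4) dB_t.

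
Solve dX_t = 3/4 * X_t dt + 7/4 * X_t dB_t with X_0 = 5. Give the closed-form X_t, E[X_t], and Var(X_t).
X_t = 5 * exp((-25/32) t + (7/4) B_t); E[X_t] = 5*exp(3*t/4); Var(X_t) = 25*(exp(49*t/16) - 1)*exp(3*t/2)

For GBM dX = mu X dt + sigma X dB with X_0 = x_0, apply Itô to Y = log X: dY = (mu - sigma^2/2) dt + sigma dB, so Y_t = log(x_0) + (mu - sigma^2/2) t + sigma B_t and hence X_t = x_0 * exp((mu - sigma^2/2) t + sigma B_t).
With mu = 3/4, sigma = 7/4, x_0 = 5, this gives:
  X_t = 5 * exp((-25/32) * t + (7/4) * B_t).
Since sigma*B_t ~ Normal(0, sigma^2 t), E[exp(sigma*B_t)] = exp(sigma^2 t / 2); so E[X_t] = x_0 * exp((mu - sigma^2/2) t) * exp(sigma^2 t / 2) = x_0 * exp(mu t) = 5*exp(3*t/4).
Var(X_t) = E[X_t^2] - (E[X_t])^2 = x_0^2 * exp(2 mu t) * (exp(sigma^2 t) - 1) = 25*(exp(49*t/16) - 1)*exp(3*t/2).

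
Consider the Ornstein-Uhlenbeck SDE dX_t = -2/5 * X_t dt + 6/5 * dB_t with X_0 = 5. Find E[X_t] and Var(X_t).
E[X_t] = 5*exp(-2*t/5); Var(X_t) = 9/5 - 9*exp(-4*t/5)/5

The OU SDE dX = -theta X dt + sigma dB admits the integrating factor exp(theta t): d(exp(theta t) X_t) = sigma exp(theta t) dB_t. Integrating from 0 to t:
  X_t = x_0 * exp(-theta t) + sigma * int_0^t exp(-theta (t-s)) dB_s.
The Itô integral has mean 0 and (by the Itô isometry) variance sigma^2 * int_0^t exp(-2 theta (t - s)) ds = sigma^2 * (1 - exp(-2 theta t)) / (2 theta).
With theta = 2/5, sigma = 6/5, x_0 = 5:
  E[X_t] = 5 * exp(-2/5 t) = 5*exp(-2*t/5)
  Var(X_t) = (6/5)^2 * (1 - exp(-2*2/5 t)) / (2 * 2/5) = 9/5 - 9*exp(-4*t/5)/5.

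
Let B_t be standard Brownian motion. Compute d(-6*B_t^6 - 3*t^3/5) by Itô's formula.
d(-6*B_t^6 - 3*t^3/5) = (-90*B_t^4 - 9*t^2/5) dt + (-36*B_t^5) dB_t

Itô's formula for f(t, x): d f(t, B_t) = (f_t + (1/2) f_xx) dt + f_x dB_t. Compute partials of f(t, x) = -3*t^3/5 - 6*x^6:
  f_t(t,x)  = -9*t^2/5
  f_x(t,x)  = -36*x^5
  f_xx(t,x) = -180*x^4
Assemble drift = f_t + (1/2) f_xx = -9*t^2/5 - 90*x^4 and diffusion = f_x = -36*x^5. Substituting x = B_t:
  d(-6*B_t^6 - 3*t^3/5) = (-90*B_t^4 - 9*t^2/5) dt + (-36*B_t^5) dB_t.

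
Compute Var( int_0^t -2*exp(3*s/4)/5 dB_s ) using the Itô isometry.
Var = 8*exp(3*t/2)/75 - 8/75

The Itô integral of a deterministic integrand f(s) has mean 0 because each increment f(s) * (B_{s+ds} - B_s) has mean 0. By the Itô isometry:
  Var( int_0^t f(s) dB_s ) = E[ (int_0^t f(s) dB_s)^2 ] = int_0^t f(s)^2 ds.
Here f(s) = -2*exp(3*s/4)/5, so f(s)^2 = 4*exp(3*s/2)/25. Integrate:
  int_0^t (4*exp(3*s/2)/25) ds = 8*exp(3*t/2)/75 - 8/75.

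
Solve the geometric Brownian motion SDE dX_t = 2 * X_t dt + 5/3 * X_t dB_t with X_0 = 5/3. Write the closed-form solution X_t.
X_t = 5/3 * exp((11/18) * t + (5/3) * B_t)

For GBM dX = mu X dt + sigma X dB with X_0 = x_0, apply Itô to Y = log X: dY = (mu - sigma^2/2) dt + sigma dB, so Y_t = log(x_0) + (mu - sigma^2/2) t + sigma B_t and hence X_t = x_0 * exp((mu - sigma^2/2) t + sigma B_t).
With mu = 2, sigma = 5/3, x_0 = 5/3, this gives:
  X_t = 5/3 * exp((11/18) * t + (5/3) * B_t).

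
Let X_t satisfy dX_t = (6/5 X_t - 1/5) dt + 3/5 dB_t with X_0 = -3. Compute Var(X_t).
Var(X_t) = 3*exp(12*t/5)/20 - 3/20

The variance V(t) = Var(X_t) satisfies V'(t) = 2 a V(t) + c^2 with V(0) = 0 (drift coefficient is linear in X, diffusion is constant). With a = 6/5, c = 3/5, the solution is
  V(t) = (c^2 / (2 a)) * (exp(2 a t) - 1)
       = ((3/5)^2 / (2*(6/5))) * (exp((12/5) t) - 1)
       = 3*exp(12*t/5)/20 - 3/20.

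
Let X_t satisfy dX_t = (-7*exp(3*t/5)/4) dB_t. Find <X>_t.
<X>_t = 245*exp(6*t/5)/96 - 245/96

For an Itô process dX_t = a(t) dt + b(t) dB_t, the quadratic variation is <X>_t = int_0^t b(s)^2 ds (the drift term does not contribute). Here b(s) = -7*exp(3*s/5)/4, so
  b(s)^2 = 49*exp(6*s/5)/16.
Integrating from 0 to t:
  <X>_t = int_0^t (49*exp(6*s/5)/16) ds = 245*exp(6*t/5)/96 - 245/96.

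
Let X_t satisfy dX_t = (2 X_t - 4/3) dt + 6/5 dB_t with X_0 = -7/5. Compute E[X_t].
E[X_t] = 2/3 - 31*exp(2*t)/15

Taking expectations and using E[dB_t] = 0, the mean m(t) = E[X_t] satisfies the ODE m'(t) = a m(t) + b with m(0) = x_0. With a = 2, b = -4/3, x_0 = -7/5, the solution is
  m(t) = x_0 * exp(a t) + (b/a) * (exp(a t) - 1)
       = (-7/5) * exp(2 t) + ((-4/3)/2) * (exp(2 t) - 1)
       = 2/3 - 31*exp(2*t)/15.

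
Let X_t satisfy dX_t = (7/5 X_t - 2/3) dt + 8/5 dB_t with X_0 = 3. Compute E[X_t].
E[X_t] = 53*exp(7*t/5)/21 + 10/21

Taking expectations and using E[dB_t] = 0, the mean m(t) = E[X_t] satisfies the ODE m'(t) = a m(t) + b with m(0) = x_0. With a = 7/5, b = -2/3, x_0 = 3, the solution is
  m(t) = x_0 * exp(a t) + (b/a) * (exp(a t) - 1)
       = 3 * exp((7/5) t) + ((-2/3)/(7/5)) * (exp((7/5) t) - 1)
       = 53*exp(7*t/5)/21 + 10/21.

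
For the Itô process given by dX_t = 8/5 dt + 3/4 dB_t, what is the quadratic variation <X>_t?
<X>_t = 9*t/16

For an Itô process dX_t = a(t) dt + b(t) dB_t, the quadratic variation is <X>_t = int_0^t b(s)^2 ds (the drift term does not contribute). Here b(s) = 3/4, so
  b(s)^2 = 9/16.
Integrating from 0 to t:
  <X>_t = int_0^t (9/16) ds = 9*t/16.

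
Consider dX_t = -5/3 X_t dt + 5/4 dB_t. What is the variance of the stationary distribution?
lim Var(X_t) = 15/32

The OU SDE dX = -theta X dt + sigma dB admits the integrating factor exp(theta t): d(exp(theta t) X_t) = sigma exp(theta t) dB_t. Integrating from 0 to t gives X_t = x_0 * exp(-theta t) + sigma * int_0^t exp(-theta (t-s)) dB_s for any initial x_0. The Itô integral has variance (by the Itô isometry) sigma^2 * int_0^t exp(-2 theta (t - s)) ds = sigma^2 * (1 - exp(-2 theta t)) / (2 theta), independent of x_0.
With theta = 5/3, sigma = 5/4:
  Var(X_t) = (5/4)^2 * (1 - exp(-2*5/3 t)) / (2 * 5/3) = 15/32 - 15*exp(-10*t/3)/32.
As t -> infinity, exp(-2*5/3 t) -> 0, so the stationary variance is sigma^2 / (2 theta) = 15/32.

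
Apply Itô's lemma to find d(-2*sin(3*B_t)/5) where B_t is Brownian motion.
d(-2*sin(3*B_t)/5) = (9*sin(3*B_t)/5) dt + (-6*cos(3*B_t)/5) dB_t

Itô's formula for f(B_t) gives d f(B_t) = f'(B_t) dB_t + (1/2) f''(B_t) dt. Compute derivatives of f(x) = -2*sin(3*x)/5:
  f'(x)  = -6*cos(3*x)/5
  f''(x) = 18*sin(3*x)/5
Substitute x = B_t and multiply the f'' term by 1/2:
  drift     = (1/2) * (18*sin(3*x)/5) evaluated at B_t = 9*sin(3*B_t)/5
  diffusion = (-6*cos(3*x)/5) evaluated at B_t = -6*cos(3*B_t)/5
Therefore d(-2*sin(3*B_t)/5) = (9*sin(3*B_t)/5) dt + (-6*cos(3*B_t)/5) dB_t.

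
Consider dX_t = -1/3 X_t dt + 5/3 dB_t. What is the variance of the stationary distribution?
lim Var(X_t) = 25/6

The OU SDE dX = -theta X dt + sigma dB admits the integrating factor exp(theta t): d(exp(theta t) X_t) = sigma exp(theta t) dB_t. Integrating from 0 to t gives X_t = x_0 * exp(-theta t) + sigma * int_0^t exp(-theta (t-s)) dB_s for any initial x_0. The Itô integral has variance (by the Itô isometry) sigma^2 * int_0^t exp(-2 theta (t - s)) ds = sigma^2 * (1 - exp(-2 theta t)) / (2 theta), independent of x_0.
With theta = 1/3, sigma = 5/3:
  Var(X_t) = (5/3)^2 * (1 - exp(-2*1/3 t)) / (2 * 1/3) = 25/6 - 25*exp(-2*t/3)/6.
As t -> infinity, exp(-2*1/3 t) -> 0, so the stationary variance is sigma^2 / (2 theta) = 25/6.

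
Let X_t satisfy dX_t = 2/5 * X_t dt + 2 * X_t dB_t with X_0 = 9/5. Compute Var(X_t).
Var(X_t) = 81*(exp(4*t) - 1)*exp(4*t/5)/25

For GBM dX = mu X dt + sigma X dB with X_0 = x_0, apply Itô to Y = log X: dY = (mu - sigma^2/2) dt + sigma dB, so Y_t = log(x_0) + (mu - sigma^2/2) t + sigma B_t and hence X_t = x_0 * exp((mu - sigma^2/2) t + sigma B_t).
With mu = 2/5, sigma = 2, x_0 = 9/5, this gives:
  X_t = 9/5 * exp((-8/5) * t + (2) * B_t).
Since sigma*B_t ~ Normal(0, sigma^2 t), E[exp(sigma*B_t)] = exp(sigma^2 t / 2); so E[X_t] = x_0 * exp((mu - sigma^2/2) t) * exp(sigma^2 t / 2) = x_0 * exp(mu t) = 9*exp(2*t/5)/5.
Var(X_t) = E[X_t^2] - (E[X_t])^2 = x_0^2 * exp(2 mu t) * (exp(sigma^2 t) - 1) = 81*(exp(4*t) - 1)*exp(4*t/5)/25.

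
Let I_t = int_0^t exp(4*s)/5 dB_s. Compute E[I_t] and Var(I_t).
E[I_t] = 0; Var(I_t) = exp(8*t)/200 - 1/200

The Itô integral of a deterministic integrand f(s) has mean 0 because each increment f(s) * (B_{s+ds} - B_s) has mean 0. By the Itô isometry:
  Var( int_0^t f(s) dB_s ) = E[ (int_0^t f(s) dB_s)^2 ] = int_0^t f(s)^2 ds.
Here f(s) = exp(4*s)/5, so f(s)^2 = exp(8*s)/25. Integrate:
  int_0^t (exp(8*s)/25) ds = exp(8*t)/200 - 1/200.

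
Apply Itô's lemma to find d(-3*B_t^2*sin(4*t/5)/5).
d(-3*B_t^2*sin(4*t/5)/5) = (-12*B_t^2*cos(4*t/5)/25 - 3*sin(4*t/5)/5) dt + (-6*B_t*sin(4*t/5)/5) dB_t

Itô's formula for f(t, x): d f(t, B_t) = (f_t + (1/2) f_xx) dt + f_x dB_t. Compute partials of f(t, x) = -3*x^2*sin(4*t/5)/5:
  f_t(t,x)  = -12*x^2*cos(4*t/5)/25
  f_x(t,x)  = -6*x*sin(4*t/5)/5
  f_xx(t,x) = -6*sin(4*t/5)/5
Assemble drift = f_t + (1/2) f_xx = -12*x^2*cos(4*t/5)/25 - 3*sin(4*t/5)/5 and diffusion = f_x = -6*x*sin(4*t/5)/5. Substituting x = B_t:
  d(-3*B_t^2*sin(4*t/5)/5) = (-12*B_t^2*cos(4*t/5)/25 - 3*sin(4*t/5)/5) dt + (-6*B_t*sin(4*t/5)/5) dB_t.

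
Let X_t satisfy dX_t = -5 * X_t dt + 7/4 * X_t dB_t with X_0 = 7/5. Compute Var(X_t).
Var(X_t) = (49*exp(49*t/16) - 49)*exp(-10*t)/25

For GBM dX = mu X dt + sigma X dB with X_0 = x_0, apply Itô to Y = log X: dY = (mu - sigma^2/2) dt + sigma dB, so Y_t = log(x_0) + (mu - sigma^2/2) t + sigma B_t and hence X_t = x_0 * exp((mu - sigma^2/2) t + sigma B_t).
With mu = -5, sigma = 7/4, x_0 = 7/5, this gives:
  X_t = 7/5 * exp((-209/32) * t + (7/4) * B_t).
Since sigma*B_t ~ Normal(0, sigma^2 t), E[exp(sigma*B_t)] = exp(sigma^2 t / 2); so E[X_t] = x_0 * exp((mu - sigma^2/2) t) * exp(sigma^2 t / 2) = x_0 * exp(mu t) = 7*exp(-5*t)/5.
Var(X_t) = E[X_t^2] - (E[X_t])^2 = x_0^2 * exp(2 mu t) * (exp(sigma^2 t) - 1) = (49*exp(49*t/16) - 49)*exp(-10*t)/25.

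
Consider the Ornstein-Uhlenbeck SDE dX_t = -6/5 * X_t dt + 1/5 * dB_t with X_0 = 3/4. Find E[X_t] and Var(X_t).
E[X_t] = 3*exp(-6*t/5)/4; Var(X_t) = 1/60 - exp(-12*t/5)/60

The OU SDE dX = -theta X dt + sigma dB admits the integrating factor exp(theta t): d(exp(theta t) X_t) = sigma exp(theta t) dB_t. Integrating from 0 to t:
  X_t = x_0 * exp(-theta t) + sigma * int_0^t exp(-theta (t-s)) dB_s.
The Itô integral has mean 0 and (by the Itô isometry) variance sigma^2 * int_0^t exp(-2 theta (t - s)) ds = sigma^2 * (1 - exp(-2 theta t)) / (2 theta).
With theta = 6/5, sigma = 1/5, x_0 = 3/4:
  E[X_t] = 3/4 * exp(-6/5 t) = 3*exp(-6*t/5)/4
  Var(X_t) = (1/5)^2 * (1 - exp(-2*6/5 t)) / (2 * 6/5) = 1/60 - exp(-12*t/5)/60.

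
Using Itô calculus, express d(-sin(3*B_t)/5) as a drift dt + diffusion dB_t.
d(-sin(3*B_t)/5) = (9*sin(3*B_t)/10) dt + (-3*cos(3*B_t)/5) dB_t

Itô's formula for f(B_t) gives d f(B_t) = f'(B_t) dB_t + (1/2) f''(B_t) dt. Compute derivatives of f(x) = -sin(3*x)/5:
  f'(x)  = -3*cos(3*x)/5
  f''(x) = 9*sin(3*x)/5
Substitute x = B_t and multiply the f'' term by 1/2:
  drift     = (1/2) * (9*sin(3*x)/5) evaluated at B_t = 9*sin(3*B_t)/10
  diffusion = (-3*cos(3*x)/5) evaluated at B_t = -3*cos(3*B_t)/5
Therefore d(-sin(3*B_t)/5) = (9*sin(3*B_t)/10) dt + (-3*cos(3*B_t)/5) dB_t.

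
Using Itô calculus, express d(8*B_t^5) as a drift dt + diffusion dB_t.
d(8*B_t^5) = (80*B_t^3) dt + (40*B_t^4) dB_t

Itô's formula for f(B_t) gives d f(B_t) = f'(B_t) dB_t + (1/2) f''(B_t) dt. Compute derivatives of f(x) = 8*x^5:
  f'(x)  = 40*x^4
  f''(x) = 160*x^3
Substitute x = B_t and multiply the f'' term by 1/2:
  drift     = (1/2) * (160*x^3) evaluated at B_t = 80*B_t^3
  diffusion = (40*x^4) evaluated at B_t = 40*B_t^4
Therefore d(8*B_t^5) = (80*B_t^3) dt + (40*B_t^4) dB_t.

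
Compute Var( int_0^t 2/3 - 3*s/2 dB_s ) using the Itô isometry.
Var = t*(27*t^2 - 36*t + 16)/36

The Itô integral of a deterministic integrand f(s) has mean 0 because each increment f(s) * (B_{s+ds} - B_s) has mean 0. By the Itô isometry:
  Var( int_0^t f(s) dB_s ) = E[ (int_0^t f(s) dB_s)^2 ] = int_0^t f(s)^2 ds.
Here f(s) = 2/3 - 3*s/2, so f(s)^2 = (9*s - 4)^2/36. Integrate:
  int_0^t ((9*s - 4)^2/36) ds = t*(27*t^2 - 36*t + 16)/36.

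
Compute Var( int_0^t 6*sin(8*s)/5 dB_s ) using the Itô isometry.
Var = 18*t/25 - 9*sin(8*t)*cos(8*t)/100

The Itô integral of a deterministic integrand f(s) has mean 0 because each increment f(s) * (B_{s+ds} - B_s) has mean 0. By the Itô isometry:
  Var( int_0^t f(s) dB_s ) = E[ (int_0^t f(s) dB_s)^2 ] = int_0^t f(s)^2 ds.
Here f(s) = 6*sin(8*s)/5, so f(s)^2 = 36*sin(8*s)^2/25. Integrate:
  int_0^t (36*sin(8*s)^2/25) ds = 18*t/25 - 9*sin(8*t)*cos(8*t)/100.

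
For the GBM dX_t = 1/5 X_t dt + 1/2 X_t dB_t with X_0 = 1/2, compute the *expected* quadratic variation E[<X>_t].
E[<X>_t] = 5*exp(13*t/20)/52 - 5/52

<X>_t = int_0^t ((1/2) * X_s)^2 ds. Taking expectation inside the integral: E[<X>_t] = (1/2)^2 * int_0^t E[X_s^2] ds. For GBM, E[X_s^2] = x_0^2 * exp((2 mu + sigma^2) s). Integrating:
  E[<X>_t] = (1/2)^2 * (1/2)^2 * (exp((2*(1/5) + (1/2)^2) t) - 1) / (2*(1/5) + (1/2)^2)
           = (1/2)^2 * (1/2)^2 * (exp((13/20) t) - 1) / (13/20) = 5*exp(13*t/20)/52 - 5/52.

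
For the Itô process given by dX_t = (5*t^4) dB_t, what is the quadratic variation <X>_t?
<X>_t = 25*t^9/9

For an Itô process dX_t = a(t) dt + b(t) dB_t, the quadratic variation is <X>_t = int_0^t b(s)^2 ds (the drift term does not contribute). Here b(s) = 5*s^4, so
  b(s)^2 = 25*s^8.
Integrating from 0 to t:
  <X>_t = int_0^t (25*s^8) ds = 25*t^9/9.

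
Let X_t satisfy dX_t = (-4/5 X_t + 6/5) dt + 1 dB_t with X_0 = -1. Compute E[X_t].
E[X_t] = 3/2 - 5*exp(-4*t/5)/2

Taking expectations and using E[dB_t] = 0, the mean m(t) = E[X_t] satisfies the ODE m'(t) = a m(t) + b with m(0) = x_0. With a = -4/5, b = 6/5, x_0 = -1, the solution is
  m(t) = x_0 * exp(a t) + (b/a) * (exp(a t) - 1)
       = (-1) * exp((-4/5) t) + ((6/5)/(-4/5)) * (exp((-4/5) t) - 1)
       = 3/2 - 5*exp(-4*t/5)/2.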